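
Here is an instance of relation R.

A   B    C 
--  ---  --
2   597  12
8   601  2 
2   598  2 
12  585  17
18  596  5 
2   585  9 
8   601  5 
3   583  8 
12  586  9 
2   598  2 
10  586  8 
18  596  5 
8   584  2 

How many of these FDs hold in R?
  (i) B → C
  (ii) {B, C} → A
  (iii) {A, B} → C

1

(i) B → C: B=601: 2 rows → C takes values {2, 5} — violation; B=585: 2 rows → C takes values {17, 9} — violation; B=586: 2 rows → C takes values {9, 8} — violation — fails.
(ii) {B, C} → A: every LHS value maps to a single RHS value — holds.
(iii) {A, B} → C: (A=8, B=601): 2 rows → C takes values {2, 5} — violation — fails.
1 of the 3 dependencies holds.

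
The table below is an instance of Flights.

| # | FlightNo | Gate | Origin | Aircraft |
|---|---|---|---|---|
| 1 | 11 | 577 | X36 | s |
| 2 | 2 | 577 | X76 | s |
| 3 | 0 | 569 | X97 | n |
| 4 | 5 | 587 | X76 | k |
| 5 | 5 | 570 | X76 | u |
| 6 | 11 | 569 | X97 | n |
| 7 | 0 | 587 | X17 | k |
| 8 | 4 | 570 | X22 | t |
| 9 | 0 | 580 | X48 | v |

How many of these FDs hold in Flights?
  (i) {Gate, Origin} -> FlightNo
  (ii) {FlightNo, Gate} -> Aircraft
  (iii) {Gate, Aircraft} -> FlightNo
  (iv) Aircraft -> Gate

(i) {Gate, Origin} -> FlightNo: (Gate=569, Origin=X97): rows 3, 6 → FlightNo takes values {0, 11} — violation — fails.
(ii) {FlightNo, Gate} -> Aircraft: every LHS value maps to a single RHS value — holds.
(iii) {Gate, Aircraft} -> FlightNo: (Gate=577, Aircraft=s): rows 1, 2 → FlightNo takes values {11, 2} — violation; (Gate=569, Aircraft=n): rows 3, 6 → FlightNo takes values {0, 11} — violation; (Gate=587, Aircraft=k): rows 4, 7 → FlightNo takes values {5, 0} — violation — fails.
(iv) Aircraft -> Gate: every LHS value maps to a single RHS value — holds.
2 of the 4 dependencies hold.

2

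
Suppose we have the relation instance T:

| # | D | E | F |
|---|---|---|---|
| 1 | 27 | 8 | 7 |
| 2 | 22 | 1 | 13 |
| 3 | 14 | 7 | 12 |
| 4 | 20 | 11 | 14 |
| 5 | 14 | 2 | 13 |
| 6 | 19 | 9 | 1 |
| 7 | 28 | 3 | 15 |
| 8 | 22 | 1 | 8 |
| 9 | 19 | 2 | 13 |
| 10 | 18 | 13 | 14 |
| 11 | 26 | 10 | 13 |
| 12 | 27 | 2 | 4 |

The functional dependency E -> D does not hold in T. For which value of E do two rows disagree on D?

E=8: row 1 → D = 27 ✓
E=1: rows 2, 8 → D = 22, 22 ✓
E=7: row 3 → D = 14 ✓
E=11: row 4 → D = 20 ✓
E=2: rows 5, 9, 12 → D takes values {14, 19, 27} — violation
E=9: row 6 → D = 19 ✓
E=3: row 7 → D = 28 ✓
E=13: row 10 → D = 18 ✓
E=10: row 11 → D = 26 ✓
The only E value with inconsistent D is E=2.

2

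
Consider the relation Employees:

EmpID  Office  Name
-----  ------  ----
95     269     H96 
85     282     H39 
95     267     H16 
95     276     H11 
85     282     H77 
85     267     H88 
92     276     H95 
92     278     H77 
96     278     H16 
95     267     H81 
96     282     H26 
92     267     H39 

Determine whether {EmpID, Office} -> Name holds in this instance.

(EmpID=95, Office=269): 1 row → Name = H96 ✓
(EmpID=85, Office=282): 2 rows → Name takes values {H39, H77} — violation
(EmpID=95, Office=267): 2 rows → Name takes values {H16, H81} — violation
(EmpID=95, Office=276): 1 row → Name = H11 ✓
(EmpID=85, Office=267): 1 row → Name = H88 ✓
(EmpID=92, Office=276): 1 row → Name = H95 ✓
(EmpID=92, Office=278): 1 row → Name = H77 ✓
(EmpID=96, Office=278): 1 row → Name = H16 ✓
(EmpID=96, Office=282): 1 row → Name = H26 ✓
(EmpID=92, Office=267): 1 row → Name = H39 ✓
Two rows agree on {EmpID, Office} but differ on Name, so {EmpID, Office} -> Name does not hold.

No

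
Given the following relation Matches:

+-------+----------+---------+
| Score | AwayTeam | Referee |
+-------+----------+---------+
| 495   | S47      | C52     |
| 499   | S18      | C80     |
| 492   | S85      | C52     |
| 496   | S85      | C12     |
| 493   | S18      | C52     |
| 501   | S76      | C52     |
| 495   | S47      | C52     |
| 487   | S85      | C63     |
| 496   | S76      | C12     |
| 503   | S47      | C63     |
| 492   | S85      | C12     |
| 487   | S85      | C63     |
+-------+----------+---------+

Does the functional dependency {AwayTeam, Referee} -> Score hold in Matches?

No

(AwayTeam=S47, Referee=C52): 2 rows → Score = 495, 495 ✓
(AwayTeam=S18, Referee=C80): 1 row → Score = 499 ✓
(AwayTeam=S85, Referee=C52): 1 row → Score = 492 ✓
(AwayTeam=S85, Referee=C12): 2 rows → Score takes values {496, 492} — violation
(AwayTeam=S18, Referee=C52): 1 row → Score = 493 ✓
(AwayTeam=S76, Referee=C52): 1 row → Score = 501 ✓
(AwayTeam=S85, Referee=C63): 2 rows → Score = 487, 487 ✓
(AwayTeam=S76, Referee=C12): 1 row → Score = 496 ✓
(AwayTeam=S47, Referee=C63): 1 row → Score = 503 ✓
Two rows agree on {AwayTeam, Referee} but differ on Score, so {AwayTeam, Referee} -> Score does not hold.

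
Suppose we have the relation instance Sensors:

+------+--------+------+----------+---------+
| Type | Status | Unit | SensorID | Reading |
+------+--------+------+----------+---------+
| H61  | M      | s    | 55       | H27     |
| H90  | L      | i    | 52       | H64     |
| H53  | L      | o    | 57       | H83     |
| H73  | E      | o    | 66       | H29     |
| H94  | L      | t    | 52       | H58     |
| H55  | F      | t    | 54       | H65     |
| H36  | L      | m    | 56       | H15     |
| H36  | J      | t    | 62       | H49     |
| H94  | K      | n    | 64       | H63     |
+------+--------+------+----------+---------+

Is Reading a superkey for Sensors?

All 9 rows have distinct Reading values, so Reading → (all attributes) holds and Reading is a superkey.

Yes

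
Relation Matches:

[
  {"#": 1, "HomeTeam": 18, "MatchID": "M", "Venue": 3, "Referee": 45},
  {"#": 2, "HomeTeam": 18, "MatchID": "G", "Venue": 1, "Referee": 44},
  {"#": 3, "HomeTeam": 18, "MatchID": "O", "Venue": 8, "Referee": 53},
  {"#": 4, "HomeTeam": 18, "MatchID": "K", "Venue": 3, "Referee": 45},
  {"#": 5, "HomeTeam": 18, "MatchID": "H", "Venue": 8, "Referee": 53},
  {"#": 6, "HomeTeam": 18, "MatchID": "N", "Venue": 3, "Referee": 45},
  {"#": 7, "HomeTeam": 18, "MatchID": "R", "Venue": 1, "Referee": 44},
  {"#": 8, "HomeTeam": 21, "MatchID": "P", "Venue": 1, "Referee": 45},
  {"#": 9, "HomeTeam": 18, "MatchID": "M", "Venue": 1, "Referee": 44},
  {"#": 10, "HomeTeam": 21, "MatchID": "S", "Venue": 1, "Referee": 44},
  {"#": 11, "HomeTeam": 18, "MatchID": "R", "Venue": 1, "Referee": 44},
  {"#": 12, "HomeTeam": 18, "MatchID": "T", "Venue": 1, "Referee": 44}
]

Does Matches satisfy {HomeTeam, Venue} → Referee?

(HomeTeam=18, Venue=3): rows 1, 4, 6 → Referee = 45, 45, 45 ✓
(HomeTeam=18, Venue=1): rows 2, 7, 9, 11, 12 → Referee = 44, 44, 44, 44, 44 ✓
(HomeTeam=18, Venue=8): rows 3, 5 → Referee = 53, 53 ✓
(HomeTeam=21, Venue=1): rows 8, 10 → Referee takes values {45, 44} — violation
Two rows agree on {HomeTeam, Venue} but differ on Referee, so {HomeTeam, Venue} → Referee does not hold.

No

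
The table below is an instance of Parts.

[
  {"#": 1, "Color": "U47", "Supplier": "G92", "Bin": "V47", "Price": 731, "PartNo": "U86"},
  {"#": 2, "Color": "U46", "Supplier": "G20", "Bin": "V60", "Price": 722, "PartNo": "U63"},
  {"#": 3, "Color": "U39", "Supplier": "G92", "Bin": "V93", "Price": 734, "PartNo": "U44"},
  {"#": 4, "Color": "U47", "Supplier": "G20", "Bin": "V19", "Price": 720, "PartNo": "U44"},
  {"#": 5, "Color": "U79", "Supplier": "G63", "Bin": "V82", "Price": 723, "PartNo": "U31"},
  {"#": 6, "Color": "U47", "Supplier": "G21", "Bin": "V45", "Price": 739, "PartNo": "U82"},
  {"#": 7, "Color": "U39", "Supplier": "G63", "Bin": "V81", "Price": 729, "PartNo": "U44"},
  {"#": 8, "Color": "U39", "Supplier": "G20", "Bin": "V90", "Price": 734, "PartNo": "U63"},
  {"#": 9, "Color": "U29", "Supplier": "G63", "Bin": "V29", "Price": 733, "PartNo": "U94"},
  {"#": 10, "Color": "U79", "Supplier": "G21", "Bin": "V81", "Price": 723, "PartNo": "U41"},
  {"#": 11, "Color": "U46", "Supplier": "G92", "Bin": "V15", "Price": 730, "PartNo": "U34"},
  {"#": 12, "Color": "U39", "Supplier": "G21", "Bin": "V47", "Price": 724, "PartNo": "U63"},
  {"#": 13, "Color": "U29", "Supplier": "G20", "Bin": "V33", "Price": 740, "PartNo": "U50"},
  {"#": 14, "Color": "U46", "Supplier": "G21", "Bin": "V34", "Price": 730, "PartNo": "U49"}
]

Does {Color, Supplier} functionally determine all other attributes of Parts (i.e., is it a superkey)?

Yes

All 14 rows have distinct {Color, Supplier} values, so {Color, Supplier} → (all attributes) holds and {Color, Supplier} is a superkey.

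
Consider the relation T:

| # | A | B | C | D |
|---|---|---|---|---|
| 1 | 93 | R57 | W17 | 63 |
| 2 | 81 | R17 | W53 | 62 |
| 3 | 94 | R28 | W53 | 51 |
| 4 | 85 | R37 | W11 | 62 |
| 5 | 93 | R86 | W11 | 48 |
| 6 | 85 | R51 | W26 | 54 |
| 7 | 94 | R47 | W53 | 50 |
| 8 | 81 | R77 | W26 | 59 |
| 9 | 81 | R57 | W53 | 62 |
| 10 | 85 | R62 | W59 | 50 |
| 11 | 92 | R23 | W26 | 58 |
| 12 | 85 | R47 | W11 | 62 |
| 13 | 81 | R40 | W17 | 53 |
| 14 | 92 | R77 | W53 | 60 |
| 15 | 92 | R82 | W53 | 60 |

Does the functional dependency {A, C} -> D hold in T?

No

(A=93, C=W17): row 1 → D = 63 ✓
(A=81, C=W53): rows 2, 9 → D = 62, 62 ✓
(A=94, C=W53): rows 3, 7 → D takes values {51, 50} — violation
(A=85, C=W11): rows 4, 12 → D = 62, 62 ✓
(A=93, C=W11): row 5 → D = 48 ✓
(A=85, C=W26): row 6 → D = 54 ✓
(A=81, C=W26): row 8 → D = 59 ✓
(A=85, C=W59): row 10 → D = 50 ✓
(A=92, C=W26): row 11 → D = 58 ✓
(A=81, C=W17): row 13 → D = 53 ✓
(A=92, C=W53): rows 14, 15 → D = 60, 60 ✓
Two rows agree on {A, C} but differ on D, so {A, C} -> D does not hold.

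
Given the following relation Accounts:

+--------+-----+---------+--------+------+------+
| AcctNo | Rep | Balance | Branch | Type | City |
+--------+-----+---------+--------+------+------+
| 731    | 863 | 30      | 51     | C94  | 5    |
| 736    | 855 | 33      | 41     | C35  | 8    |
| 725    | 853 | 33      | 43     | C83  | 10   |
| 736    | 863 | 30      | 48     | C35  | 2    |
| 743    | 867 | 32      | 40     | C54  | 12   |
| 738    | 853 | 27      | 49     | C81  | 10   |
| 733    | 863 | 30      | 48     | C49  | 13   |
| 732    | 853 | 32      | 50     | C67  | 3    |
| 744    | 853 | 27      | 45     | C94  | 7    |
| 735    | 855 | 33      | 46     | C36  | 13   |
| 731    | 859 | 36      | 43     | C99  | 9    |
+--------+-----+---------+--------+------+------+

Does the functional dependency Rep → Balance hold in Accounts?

No

Rep=863: 3 rows → Balance = 30, 30, 30 ✓
Rep=855: 2 rows → Balance = 33, 33 ✓
Rep=853: 4 rows → Balance takes values {33, 27, 32} — violation
Rep=867: 1 row → Balance = 32 ✓
Rep=859: 1 row → Balance = 36 ✓
Two rows agree on Rep but differ on Balance, so Rep → Balance does not hold.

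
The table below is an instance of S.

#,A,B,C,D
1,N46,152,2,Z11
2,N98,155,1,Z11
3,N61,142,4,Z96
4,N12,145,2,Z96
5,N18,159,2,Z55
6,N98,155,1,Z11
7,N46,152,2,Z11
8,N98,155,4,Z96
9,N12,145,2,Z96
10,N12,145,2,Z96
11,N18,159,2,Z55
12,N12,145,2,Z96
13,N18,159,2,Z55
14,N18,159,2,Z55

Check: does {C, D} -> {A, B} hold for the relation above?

(C=2, D=Z11): rows 1, 7 → {A,B} = (N46, 152), (N46, 152) ✓
(C=1, D=Z11): rows 2, 6 → {A,B} = (N98, 155), (N98, 155) ✓
(C=4, D=Z96): rows 3, 8 → {A,B} takes values {(N61, 142), (N98, 155)} — violation
(C=2, D=Z96): rows 4, 9, 10, 12 → {A,B} = (N12, 145), (N12, 145), (N12, 145), (N12, 145) ✓
(C=2, D=Z55): rows 5, 11, 13, 14 → {A,B} = (N18, 159), (N18, 159), (N18, 159), (N18, 159) ✓
Two rows agree on {C, D} but differ on {A, B}, so {C, D} -> {A, B} does not hold.

No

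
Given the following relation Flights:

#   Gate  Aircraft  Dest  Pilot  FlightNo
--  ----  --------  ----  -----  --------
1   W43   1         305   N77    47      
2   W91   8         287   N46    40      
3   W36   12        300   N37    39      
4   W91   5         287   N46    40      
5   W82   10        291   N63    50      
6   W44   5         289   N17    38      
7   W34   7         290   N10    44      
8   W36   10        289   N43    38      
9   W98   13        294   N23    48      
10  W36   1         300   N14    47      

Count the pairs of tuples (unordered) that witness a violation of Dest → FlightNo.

Dest=287: all 2 rows agree on FlightNo — 0 pairs.
Dest=300: violating pairs (3,10) — 1 pair.
Dest=289: all 2 rows agree on FlightNo — 0 pairs.

1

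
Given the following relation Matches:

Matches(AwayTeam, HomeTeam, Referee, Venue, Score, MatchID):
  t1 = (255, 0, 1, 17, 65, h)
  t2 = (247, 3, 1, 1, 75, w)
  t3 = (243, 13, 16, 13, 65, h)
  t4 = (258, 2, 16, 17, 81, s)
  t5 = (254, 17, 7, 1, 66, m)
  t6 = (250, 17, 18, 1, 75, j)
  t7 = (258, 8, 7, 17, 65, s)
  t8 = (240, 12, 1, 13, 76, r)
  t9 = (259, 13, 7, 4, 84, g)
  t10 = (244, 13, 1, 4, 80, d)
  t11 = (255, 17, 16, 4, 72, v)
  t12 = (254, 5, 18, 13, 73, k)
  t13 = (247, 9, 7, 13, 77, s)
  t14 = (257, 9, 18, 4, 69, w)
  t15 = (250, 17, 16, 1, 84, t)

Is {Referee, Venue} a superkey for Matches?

All 15 rows have distinct {Referee, Venue} values, so {Referee, Venue} → (all attributes) holds and {Referee, Venue} is a superkey.

Yes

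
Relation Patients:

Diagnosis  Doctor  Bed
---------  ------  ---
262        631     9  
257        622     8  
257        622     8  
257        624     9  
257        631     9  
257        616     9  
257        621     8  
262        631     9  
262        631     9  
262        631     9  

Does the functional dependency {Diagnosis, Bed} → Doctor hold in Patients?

No

(Diagnosis=262, Bed=9): 4 rows → Doctor = 631, 631, 631, 631 ✓
(Diagnosis=257, Bed=8): 3 rows → Doctor takes values {622, 621} — violation
(Diagnosis=257, Bed=9): 3 rows → Doctor takes values {624, 631, 616} — violation
Two rows agree on {Diagnosis, Bed} but differ on Doctor, so {Diagnosis, Bed} → Doctor does not hold.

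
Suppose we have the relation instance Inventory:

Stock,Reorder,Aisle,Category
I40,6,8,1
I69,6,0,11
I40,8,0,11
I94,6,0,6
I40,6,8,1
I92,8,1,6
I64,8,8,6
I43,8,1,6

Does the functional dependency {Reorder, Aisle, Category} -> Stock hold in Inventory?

(Reorder=6, Aisle=8, Category=1): 2 rows → Stock = I40, I40 ✓
(Reorder=6, Aisle=0, Category=11): 1 row → Stock = I69 ✓
(Reorder=8, Aisle=0, Category=11): 1 row → Stock = I40 ✓
(Reorder=6, Aisle=0, Category=6): 1 row → Stock = I94 ✓
(Reorder=8, Aisle=1, Category=6): 2 rows → Stock takes values {I92, I43} — violation
(Reorder=8, Aisle=8, Category=6): 1 row → Stock = I64 ✓
Two rows agree on {Reorder, Aisle, Category} but differ on Stock, so {Reorder, Aisle, Category} -> Stock does not hold.

No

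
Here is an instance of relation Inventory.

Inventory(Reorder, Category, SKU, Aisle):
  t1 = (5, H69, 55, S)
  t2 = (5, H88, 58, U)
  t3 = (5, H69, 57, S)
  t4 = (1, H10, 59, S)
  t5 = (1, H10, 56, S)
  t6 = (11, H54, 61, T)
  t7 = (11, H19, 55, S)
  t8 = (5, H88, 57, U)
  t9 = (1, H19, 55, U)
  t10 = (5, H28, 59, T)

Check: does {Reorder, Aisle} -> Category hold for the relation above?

Yes

(Reorder=5, Aisle=S): rows 1, 3 → Category = H69, H69 ✓
(Reorder=5, Aisle=U): rows 2, 8 → Category = H88, H88 ✓
(Reorder=1, Aisle=S): rows 4, 5 → Category = H10, H10 ✓
(Reorder=11, Aisle=T): row 6 → Category = H54 ✓
(Reorder=11, Aisle=S): row 7 → Category = H19 ✓
(Reorder=1, Aisle=U): row 9 → Category = H19 ✓
(Reorder=5, Aisle=T): row 10 → Category = H28 ✓
Every {Reorder, Aisle} value is associated with a single Category value, so {Reorder, Aisle} -> Category holds.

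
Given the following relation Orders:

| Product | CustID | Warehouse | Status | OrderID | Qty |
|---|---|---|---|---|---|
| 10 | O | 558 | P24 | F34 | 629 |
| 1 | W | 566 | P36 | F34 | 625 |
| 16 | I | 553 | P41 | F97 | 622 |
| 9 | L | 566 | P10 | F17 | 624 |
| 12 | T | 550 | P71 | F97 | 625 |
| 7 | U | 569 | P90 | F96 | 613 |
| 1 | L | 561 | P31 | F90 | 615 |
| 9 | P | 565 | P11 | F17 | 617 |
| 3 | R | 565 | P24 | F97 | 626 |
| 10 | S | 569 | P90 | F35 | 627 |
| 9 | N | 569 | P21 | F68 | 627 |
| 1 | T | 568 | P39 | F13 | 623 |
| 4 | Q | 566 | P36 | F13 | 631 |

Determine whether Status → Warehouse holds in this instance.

No

Status=P24: 2 rows → Warehouse takes values {558, 565} — violation
Status=P36: 2 rows → Warehouse = 566, 566 ✓
Status=P41: 1 row → Warehouse = 553 ✓
Status=P10: 1 row → Warehouse = 566 ✓
Status=P71: 1 row → Warehouse = 550 ✓
Status=P90: 2 rows → Warehouse = 569, 569 ✓
Status=P31: 1 row → Warehouse = 561 ✓
Status=P11: 1 row → Warehouse = 565 ✓
Status=P21: 1 row → Warehouse = 569 ✓
Status=P39: 1 row → Warehouse = 568 ✓
Two rows agree on Status but differ on Warehouse, so Status → Warehouse does not hold.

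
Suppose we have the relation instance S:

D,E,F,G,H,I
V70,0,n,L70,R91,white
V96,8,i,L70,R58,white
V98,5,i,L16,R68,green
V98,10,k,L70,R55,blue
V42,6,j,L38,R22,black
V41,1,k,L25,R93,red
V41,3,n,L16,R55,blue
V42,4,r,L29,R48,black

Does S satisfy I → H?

No

I=white: 2 rows → H takes values {R91, R58} — violation
I=green: 1 row → H = R68 ✓
I=blue: 2 rows → H = R55, R55 ✓
I=black: 2 rows → H takes values {R22, R48} — violation
I=red: 1 row → H = R93 ✓
Two rows agree on I but differ on H, so I → H does not hold.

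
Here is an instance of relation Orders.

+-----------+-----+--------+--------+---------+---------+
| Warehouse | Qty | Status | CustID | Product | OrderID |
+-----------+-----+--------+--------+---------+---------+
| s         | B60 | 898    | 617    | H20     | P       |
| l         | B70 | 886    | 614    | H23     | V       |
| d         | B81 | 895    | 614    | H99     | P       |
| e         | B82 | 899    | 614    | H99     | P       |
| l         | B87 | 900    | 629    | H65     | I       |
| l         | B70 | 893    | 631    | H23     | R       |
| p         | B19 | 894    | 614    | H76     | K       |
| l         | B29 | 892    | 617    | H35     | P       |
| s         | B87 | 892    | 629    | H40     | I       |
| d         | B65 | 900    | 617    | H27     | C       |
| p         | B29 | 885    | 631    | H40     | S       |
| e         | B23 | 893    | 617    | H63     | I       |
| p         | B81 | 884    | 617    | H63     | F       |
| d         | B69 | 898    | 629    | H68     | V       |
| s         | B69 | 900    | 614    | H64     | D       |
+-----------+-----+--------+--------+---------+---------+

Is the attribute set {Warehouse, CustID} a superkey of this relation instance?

All 15 rows have distinct {Warehouse, CustID} values, so {Warehouse, CustID} → (all attributes) holds and {Warehouse, CustID} is a superkey.

Yes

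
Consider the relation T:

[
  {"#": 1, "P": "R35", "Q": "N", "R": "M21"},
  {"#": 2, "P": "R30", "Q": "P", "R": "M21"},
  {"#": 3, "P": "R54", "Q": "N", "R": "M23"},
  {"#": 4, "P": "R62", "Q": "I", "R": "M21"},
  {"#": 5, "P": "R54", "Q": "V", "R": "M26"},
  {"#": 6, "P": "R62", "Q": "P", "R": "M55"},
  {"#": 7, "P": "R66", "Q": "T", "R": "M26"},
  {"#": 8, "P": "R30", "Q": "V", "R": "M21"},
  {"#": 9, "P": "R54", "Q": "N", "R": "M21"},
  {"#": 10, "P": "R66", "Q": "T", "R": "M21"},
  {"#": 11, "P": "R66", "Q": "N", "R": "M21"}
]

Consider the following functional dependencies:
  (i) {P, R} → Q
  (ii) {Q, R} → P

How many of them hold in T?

(i) {P, R} → Q: (P=R30, R=M21): rows 2, 8 → Q takes values {P, V} — violation; (P=R66, R=M21): rows 10, 11 → Q takes values {T, N} — violation — fails.
(ii) {Q, R} → P: (Q=N, R=M21): rows 1, 9, 11 → P takes values {R35, R54, R66} — violation — fails.
None of the 2 dependencies hold.

0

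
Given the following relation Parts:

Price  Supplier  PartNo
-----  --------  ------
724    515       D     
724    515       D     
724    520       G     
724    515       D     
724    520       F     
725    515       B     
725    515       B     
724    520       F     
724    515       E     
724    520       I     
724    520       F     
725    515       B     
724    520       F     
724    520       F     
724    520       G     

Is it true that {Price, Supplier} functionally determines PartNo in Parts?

(Price=724, Supplier=515): 4 rows → PartNo takes values {D, E} — violation
(Price=724, Supplier=520): 8 rows → PartNo takes values {G, F, I} — violation
(Price=725, Supplier=515): 3 rows → PartNo = B, B, B ✓
Two rows agree on {Price, Supplier} but differ on PartNo, so {Price, Supplier} -> PartNo does not hold.

No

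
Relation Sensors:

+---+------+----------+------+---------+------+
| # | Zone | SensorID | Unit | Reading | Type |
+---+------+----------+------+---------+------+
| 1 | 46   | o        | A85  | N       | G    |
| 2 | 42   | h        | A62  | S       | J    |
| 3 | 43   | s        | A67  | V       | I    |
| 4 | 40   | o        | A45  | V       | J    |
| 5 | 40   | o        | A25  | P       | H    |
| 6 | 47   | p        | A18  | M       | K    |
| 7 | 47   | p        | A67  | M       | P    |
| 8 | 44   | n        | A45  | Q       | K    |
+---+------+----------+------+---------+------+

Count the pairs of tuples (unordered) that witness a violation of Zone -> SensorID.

0

Zone=40: all 2 rows agree on SensorID — 0 pairs.
Zone=47: all 2 rows agree on SensorID — 0 pairs.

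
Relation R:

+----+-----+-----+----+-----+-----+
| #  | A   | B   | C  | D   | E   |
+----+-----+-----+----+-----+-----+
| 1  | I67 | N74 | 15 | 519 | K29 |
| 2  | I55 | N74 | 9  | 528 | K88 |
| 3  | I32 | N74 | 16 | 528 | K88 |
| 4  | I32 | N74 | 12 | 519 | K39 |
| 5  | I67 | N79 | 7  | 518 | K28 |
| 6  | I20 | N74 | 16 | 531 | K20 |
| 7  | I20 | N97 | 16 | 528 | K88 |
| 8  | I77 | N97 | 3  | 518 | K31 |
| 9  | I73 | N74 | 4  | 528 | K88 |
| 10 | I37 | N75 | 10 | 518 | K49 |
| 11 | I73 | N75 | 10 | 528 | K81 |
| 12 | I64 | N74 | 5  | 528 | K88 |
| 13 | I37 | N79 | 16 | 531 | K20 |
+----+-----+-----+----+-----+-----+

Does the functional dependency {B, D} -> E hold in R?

No

(B=N74, D=519): rows 1, 4 → E takes values {K29, K39} — violation
(B=N74, D=528): rows 2, 3, 9, 12 → E = K88, K88, K88, K88 ✓
(B=N79, D=518): row 5 → E = K28 ✓
(B=N74, D=531): row 6 → E = K20 ✓
(B=N97, D=528): row 7 → E = K88 ✓
(B=N97, D=518): row 8 → E = K31 ✓
(B=N75, D=518): row 10 → E = K49 ✓
(B=N75, D=528): row 11 → E = K81 ✓
(B=N79, D=531): row 13 → E = K20 ✓
Two rows agree on {B, D} but differ on E, so {B, D} -> E does not hold.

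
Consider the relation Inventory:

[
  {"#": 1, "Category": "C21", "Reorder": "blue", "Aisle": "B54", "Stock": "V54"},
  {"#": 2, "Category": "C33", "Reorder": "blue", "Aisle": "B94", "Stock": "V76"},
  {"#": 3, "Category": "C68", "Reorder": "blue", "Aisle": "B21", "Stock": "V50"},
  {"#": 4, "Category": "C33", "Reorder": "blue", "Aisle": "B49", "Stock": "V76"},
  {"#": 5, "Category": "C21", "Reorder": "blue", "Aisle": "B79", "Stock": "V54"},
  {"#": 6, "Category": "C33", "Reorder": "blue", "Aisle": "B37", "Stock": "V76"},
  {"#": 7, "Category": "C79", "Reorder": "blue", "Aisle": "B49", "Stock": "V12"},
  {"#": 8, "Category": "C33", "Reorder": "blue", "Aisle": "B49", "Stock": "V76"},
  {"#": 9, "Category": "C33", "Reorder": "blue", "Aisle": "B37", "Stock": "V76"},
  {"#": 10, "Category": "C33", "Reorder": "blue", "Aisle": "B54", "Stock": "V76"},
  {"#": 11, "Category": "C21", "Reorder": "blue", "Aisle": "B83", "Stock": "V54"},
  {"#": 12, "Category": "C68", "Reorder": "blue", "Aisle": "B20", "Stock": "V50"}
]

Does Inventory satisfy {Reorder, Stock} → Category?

(Reorder=blue, Stock=V54): rows 1, 5, 11 → Category = C21, C21, C21 ✓
(Reorder=blue, Stock=V76): rows 2, 4, 6, 8, 9, 10 → Category = C33, C33, C33, C33, C33, C33 ✓
(Reorder=blue, Stock=V50): rows 3, 12 → Category = C68, C68 ✓
(Reorder=blue, Stock=V12): row 7 → Category = C79 ✓
Every {Reorder, Stock} value is associated with a single Category value, so {Reorder, Stock} → Category holds.

Yes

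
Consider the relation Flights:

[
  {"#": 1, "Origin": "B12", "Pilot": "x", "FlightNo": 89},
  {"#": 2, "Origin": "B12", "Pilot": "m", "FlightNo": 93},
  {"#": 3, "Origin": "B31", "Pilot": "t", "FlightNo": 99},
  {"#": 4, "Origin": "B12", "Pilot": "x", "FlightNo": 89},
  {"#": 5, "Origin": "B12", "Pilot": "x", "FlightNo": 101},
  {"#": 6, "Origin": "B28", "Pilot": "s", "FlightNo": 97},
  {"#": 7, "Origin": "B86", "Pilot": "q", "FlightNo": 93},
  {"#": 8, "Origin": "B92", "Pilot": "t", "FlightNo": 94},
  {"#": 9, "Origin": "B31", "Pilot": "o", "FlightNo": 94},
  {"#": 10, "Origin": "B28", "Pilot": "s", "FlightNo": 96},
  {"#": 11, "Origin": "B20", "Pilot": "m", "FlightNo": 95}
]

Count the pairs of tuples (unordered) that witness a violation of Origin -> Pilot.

4

Origin=B12: violating pairs (1,2), (2,4), (2,5) — 3 pairs.
Origin=B31: violating pairs (3,9) — 1 pair.
Origin=B28: all 2 rows agree on Pilot — 0 pairs.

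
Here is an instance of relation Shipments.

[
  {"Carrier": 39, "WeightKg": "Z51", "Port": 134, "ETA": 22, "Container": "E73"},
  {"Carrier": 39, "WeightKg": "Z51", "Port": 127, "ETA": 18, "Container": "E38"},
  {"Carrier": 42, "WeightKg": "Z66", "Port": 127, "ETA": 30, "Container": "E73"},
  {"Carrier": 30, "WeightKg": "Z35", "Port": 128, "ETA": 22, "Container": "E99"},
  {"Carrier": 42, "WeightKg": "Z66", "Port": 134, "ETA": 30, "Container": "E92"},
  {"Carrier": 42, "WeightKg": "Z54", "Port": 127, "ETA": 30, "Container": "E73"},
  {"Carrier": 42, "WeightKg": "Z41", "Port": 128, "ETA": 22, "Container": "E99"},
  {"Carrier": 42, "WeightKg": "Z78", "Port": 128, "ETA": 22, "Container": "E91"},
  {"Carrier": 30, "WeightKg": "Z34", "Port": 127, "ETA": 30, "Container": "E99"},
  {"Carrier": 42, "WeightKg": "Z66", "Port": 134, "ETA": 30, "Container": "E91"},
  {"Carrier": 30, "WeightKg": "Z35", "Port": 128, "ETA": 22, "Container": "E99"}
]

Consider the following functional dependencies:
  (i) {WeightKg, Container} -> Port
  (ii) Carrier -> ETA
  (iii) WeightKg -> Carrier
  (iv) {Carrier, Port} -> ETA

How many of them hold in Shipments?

(i) {WeightKg, Container} -> Port: every LHS value maps to a single RHS value — holds.
(ii) Carrier -> ETA: Carrier=39: 2 rows → ETA takes values {22, 18} — violation; Carrier=42: 6 rows → ETA takes values {30, 22} — violation; Carrier=30: 3 rows → ETA takes values {22, 30} — violation — fails.
(iii) WeightKg -> Carrier: every LHS value maps to a single RHS value — holds.
(iv) {Carrier, Port} -> ETA: every LHS value maps to a single RHS value — holds.
3 of the 4 dependencies hold.

3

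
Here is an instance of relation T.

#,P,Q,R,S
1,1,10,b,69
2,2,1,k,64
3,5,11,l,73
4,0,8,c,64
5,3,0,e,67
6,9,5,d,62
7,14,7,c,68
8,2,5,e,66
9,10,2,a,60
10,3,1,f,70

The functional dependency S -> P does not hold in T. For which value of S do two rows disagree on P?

S=69: row 1 → P = 1 ✓
S=64: rows 2, 4 → P takes values {2, 0} — violation
S=73: row 3 → P = 5 ✓
S=67: row 5 → P = 3 ✓
S=62: row 6 → P = 9 ✓
S=68: row 7 → P = 14 ✓
S=66: row 8 → P = 2 ✓
S=60: row 9 → P = 10 ✓
S=70: row 10 → P = 3 ✓
The only S value with inconsistent P is S=64.

64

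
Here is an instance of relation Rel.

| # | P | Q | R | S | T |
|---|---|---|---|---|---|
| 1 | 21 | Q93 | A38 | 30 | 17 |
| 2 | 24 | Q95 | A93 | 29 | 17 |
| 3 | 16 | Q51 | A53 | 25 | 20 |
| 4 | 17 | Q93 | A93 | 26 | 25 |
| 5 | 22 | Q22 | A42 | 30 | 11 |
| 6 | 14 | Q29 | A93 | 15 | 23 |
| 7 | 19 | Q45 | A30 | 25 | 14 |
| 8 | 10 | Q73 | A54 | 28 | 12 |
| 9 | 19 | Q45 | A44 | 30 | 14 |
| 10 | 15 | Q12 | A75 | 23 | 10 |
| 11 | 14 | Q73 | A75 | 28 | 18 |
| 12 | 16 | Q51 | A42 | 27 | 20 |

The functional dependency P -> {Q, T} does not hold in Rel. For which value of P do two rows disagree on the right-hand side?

P=21: row 1 → {Q,T} = (Q93, 17) ✓
P=24: row 2 → {Q,T} = (Q95, 17) ✓
P=16: rows 3, 12 → {Q,T} = (Q51, 20), (Q51, 20) ✓
P=17: row 4 → {Q,T} = (Q93, 25) ✓
P=22: row 5 → {Q,T} = (Q22, 11) ✓
P=14: rows 6, 11 → {Q,T} takes values {(Q29, 23), (Q73, 18)} — violation
P=19: rows 7, 9 → {Q,T} = (Q45, 14), (Q45, 14) ✓
P=10: row 8 → {Q,T} = (Q73, 12) ✓
P=15: row 10 → {Q,T} = (Q12, 10) ✓
The only P value with inconsistent RHS is P=14.

14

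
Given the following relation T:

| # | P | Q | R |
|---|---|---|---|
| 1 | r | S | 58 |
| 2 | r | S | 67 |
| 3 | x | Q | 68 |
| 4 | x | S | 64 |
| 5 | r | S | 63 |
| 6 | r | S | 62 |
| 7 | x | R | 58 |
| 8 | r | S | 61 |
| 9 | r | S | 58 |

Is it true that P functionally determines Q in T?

P=r: rows 1, 2, 5, 6, 8, 9 → Q = S, S, S, S, S, S ✓
P=x: rows 3, 4, 7 → Q takes values {Q, S, R} — violation
Two rows agree on P but differ on Q, so P -> Q does not hold.

No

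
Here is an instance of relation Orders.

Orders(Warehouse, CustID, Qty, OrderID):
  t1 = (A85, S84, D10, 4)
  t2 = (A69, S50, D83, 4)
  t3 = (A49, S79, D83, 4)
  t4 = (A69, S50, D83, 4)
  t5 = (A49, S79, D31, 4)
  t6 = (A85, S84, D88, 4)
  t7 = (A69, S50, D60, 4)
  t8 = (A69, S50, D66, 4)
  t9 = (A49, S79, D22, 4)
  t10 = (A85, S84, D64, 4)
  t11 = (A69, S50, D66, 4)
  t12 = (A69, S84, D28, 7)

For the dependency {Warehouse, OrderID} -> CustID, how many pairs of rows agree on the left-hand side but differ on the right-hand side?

(Warehouse=A85, OrderID=4): all 3 rows agree on CustID — 0 pairs.
(Warehouse=A69, OrderID=4): all 5 rows agree on CustID — 0 pairs.
(Warehouse=A49, OrderID=4): all 3 rows agree on CustID — 0 pairs.

0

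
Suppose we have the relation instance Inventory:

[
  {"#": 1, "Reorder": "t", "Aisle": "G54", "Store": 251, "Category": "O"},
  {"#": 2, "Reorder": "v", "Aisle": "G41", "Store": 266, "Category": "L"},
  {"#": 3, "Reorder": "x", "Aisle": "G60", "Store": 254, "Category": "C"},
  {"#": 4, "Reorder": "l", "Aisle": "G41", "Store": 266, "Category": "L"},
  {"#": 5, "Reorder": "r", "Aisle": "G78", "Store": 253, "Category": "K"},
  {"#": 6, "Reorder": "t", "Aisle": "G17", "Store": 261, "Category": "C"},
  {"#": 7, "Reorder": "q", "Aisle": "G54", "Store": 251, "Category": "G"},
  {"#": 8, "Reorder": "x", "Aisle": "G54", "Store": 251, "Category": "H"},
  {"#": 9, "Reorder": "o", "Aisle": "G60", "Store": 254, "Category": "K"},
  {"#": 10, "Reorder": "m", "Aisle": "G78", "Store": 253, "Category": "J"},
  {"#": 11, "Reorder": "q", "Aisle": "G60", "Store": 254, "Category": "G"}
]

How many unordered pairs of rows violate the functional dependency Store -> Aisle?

0

Store=251: all 3 rows agree on Aisle — 0 pairs.
Store=266: all 2 rows agree on Aisle — 0 pairs.
Store=254: all 3 rows agree on Aisle — 0 pairs.
Store=253: all 2 rows agree on Aisle — 0 pairs.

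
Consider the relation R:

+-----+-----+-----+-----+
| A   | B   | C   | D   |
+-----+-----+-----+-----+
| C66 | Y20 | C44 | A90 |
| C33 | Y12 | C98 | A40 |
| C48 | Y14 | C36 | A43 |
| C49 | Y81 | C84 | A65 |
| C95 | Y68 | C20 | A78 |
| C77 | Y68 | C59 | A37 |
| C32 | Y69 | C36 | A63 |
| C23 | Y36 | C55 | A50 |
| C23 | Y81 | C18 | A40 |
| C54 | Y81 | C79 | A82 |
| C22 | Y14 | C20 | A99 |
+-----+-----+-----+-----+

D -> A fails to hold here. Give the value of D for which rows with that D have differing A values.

A40

D=A90: 1 row → A = C66 ✓
D=A40: 2 rows → A takes values {C33, C23} — violation
D=A43: 1 row → A = C48 ✓
D=A65: 1 row → A = C49 ✓
D=A78: 1 row → A = C95 ✓
D=A37: 1 row → A = C77 ✓
D=A63: 1 row → A = C32 ✓
D=A50: 1 row → A = C23 ✓
D=A82: 1 row → A = C54 ✓
D=A99: 1 row → A = C22 ✓
The only D value with inconsistent A is D=A40.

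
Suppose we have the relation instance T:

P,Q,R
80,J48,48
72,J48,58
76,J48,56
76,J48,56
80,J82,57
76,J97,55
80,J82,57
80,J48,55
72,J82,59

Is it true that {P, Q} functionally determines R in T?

(P=80, Q=J48): 2 rows → R takes values {48, 55} — violation
(P=72, Q=J48): 1 row → R = 58 ✓
(P=76, Q=J48): 2 rows → R = 56, 56 ✓
(P=80, Q=J82): 2 rows → R = 57, 57 ✓
(P=76, Q=J97): 1 row → R = 55 ✓
(P=72, Q=J82): 1 row → R = 59 ✓
Two rows agree on {P, Q} but differ on R, so {P, Q} -> R does not hold.

No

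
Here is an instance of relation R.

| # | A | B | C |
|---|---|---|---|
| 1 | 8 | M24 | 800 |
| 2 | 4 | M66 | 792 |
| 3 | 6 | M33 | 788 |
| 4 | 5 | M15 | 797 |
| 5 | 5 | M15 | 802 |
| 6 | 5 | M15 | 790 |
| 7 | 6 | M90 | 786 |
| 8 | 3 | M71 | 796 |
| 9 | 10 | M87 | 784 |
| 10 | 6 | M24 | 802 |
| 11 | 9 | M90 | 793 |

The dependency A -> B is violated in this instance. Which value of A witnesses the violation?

6

A=8: row 1 → B = M24 ✓
A=4: row 2 → B = M66 ✓
A=6: rows 3, 7, 10 → B takes values {M33, M90, M24} — violation
A=5: rows 4, 5, 6 → B = M15, M15, M15 ✓
A=3: row 8 → B = M71 ✓
A=10: row 9 → B = M87 ✓
A=9: row 11 → B = M90 ✓
The only A value with inconsistent B is A=6.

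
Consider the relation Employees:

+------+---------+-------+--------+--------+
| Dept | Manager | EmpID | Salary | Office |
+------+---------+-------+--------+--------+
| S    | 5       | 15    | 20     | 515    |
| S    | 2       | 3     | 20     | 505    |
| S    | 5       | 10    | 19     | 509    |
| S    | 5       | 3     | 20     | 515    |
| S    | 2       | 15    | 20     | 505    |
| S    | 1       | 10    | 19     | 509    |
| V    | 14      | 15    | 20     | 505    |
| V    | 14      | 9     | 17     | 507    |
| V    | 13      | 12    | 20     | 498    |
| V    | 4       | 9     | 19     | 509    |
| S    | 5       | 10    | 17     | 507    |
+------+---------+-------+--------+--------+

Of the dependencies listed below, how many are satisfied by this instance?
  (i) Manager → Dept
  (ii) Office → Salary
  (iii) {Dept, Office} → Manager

(i) Manager → Dept: every LHS value maps to a single RHS value — holds.
(ii) Office → Salary: every LHS value maps to a single RHS value — holds.
(iii) {Dept, Office} → Manager: (Dept=S, Office=509): 2 rows → Manager takes values {5, 1} — violation — fails.
2 of the 3 dependencies hold.

2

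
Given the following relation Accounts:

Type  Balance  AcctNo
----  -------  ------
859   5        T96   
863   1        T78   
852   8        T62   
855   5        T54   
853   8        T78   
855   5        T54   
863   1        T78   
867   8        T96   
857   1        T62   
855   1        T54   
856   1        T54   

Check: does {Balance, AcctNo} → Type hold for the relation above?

No

(Balance=5, AcctNo=T96): 1 row → Type = 859 ✓
(Balance=1, AcctNo=T78): 2 rows → Type = 863, 863 ✓
(Balance=8, AcctNo=T62): 1 row → Type = 852 ✓
(Balance=5, AcctNo=T54): 2 rows → Type = 855, 855 ✓
(Balance=8, AcctNo=T78): 1 row → Type = 853 ✓
(Balance=8, AcctNo=T96): 1 row → Type = 867 ✓
(Balance=1, AcctNo=T62): 1 row → Type = 857 ✓
(Balance=1, AcctNo=T54): 2 rows → Type takes values {855, 856} — violation
Two rows agree on {Balance, AcctNo} but differ on Type, so {Balance, AcctNo} → Type does not hold.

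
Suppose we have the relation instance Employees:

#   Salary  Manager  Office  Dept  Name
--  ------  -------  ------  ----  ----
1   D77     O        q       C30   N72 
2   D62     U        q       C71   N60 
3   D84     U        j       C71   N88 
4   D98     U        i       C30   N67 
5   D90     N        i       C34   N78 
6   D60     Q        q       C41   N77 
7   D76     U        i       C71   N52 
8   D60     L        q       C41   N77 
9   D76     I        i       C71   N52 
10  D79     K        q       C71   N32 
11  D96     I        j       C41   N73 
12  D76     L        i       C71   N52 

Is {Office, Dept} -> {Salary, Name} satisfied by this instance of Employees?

(Office=q, Dept=C30): row 1 → {Salary,Name} = (D77, N72) ✓
(Office=q, Dept=C71): rows 2, 10 → {Salary,Name} takes values {(D62, N60), (D79, N32)} — violation
(Office=j, Dept=C71): row 3 → {Salary,Name} = (D84, N88) ✓
(Office=i, Dept=C30): row 4 → {Salary,Name} = (D98, N67) ✓
(Office=i, Dept=C34): row 5 → {Salary,Name} = (D90, N78) ✓
(Office=q, Dept=C41): rows 6, 8 → {Salary,Name} = (D60, N77), (D60, N77) ✓
(Office=i, Dept=C71): rows 7, 9, 12 → {Salary,Name} = (D76, N52), (D76, N52), (D76, N52) ✓
(Office=j, Dept=C41): row 11 → {Salary,Name} = (D96, N73) ✓
Two rows agree on {Office, Dept} but differ on {Salary, Name}, so {Office, Dept} -> {Salary, Name} does not hold.

No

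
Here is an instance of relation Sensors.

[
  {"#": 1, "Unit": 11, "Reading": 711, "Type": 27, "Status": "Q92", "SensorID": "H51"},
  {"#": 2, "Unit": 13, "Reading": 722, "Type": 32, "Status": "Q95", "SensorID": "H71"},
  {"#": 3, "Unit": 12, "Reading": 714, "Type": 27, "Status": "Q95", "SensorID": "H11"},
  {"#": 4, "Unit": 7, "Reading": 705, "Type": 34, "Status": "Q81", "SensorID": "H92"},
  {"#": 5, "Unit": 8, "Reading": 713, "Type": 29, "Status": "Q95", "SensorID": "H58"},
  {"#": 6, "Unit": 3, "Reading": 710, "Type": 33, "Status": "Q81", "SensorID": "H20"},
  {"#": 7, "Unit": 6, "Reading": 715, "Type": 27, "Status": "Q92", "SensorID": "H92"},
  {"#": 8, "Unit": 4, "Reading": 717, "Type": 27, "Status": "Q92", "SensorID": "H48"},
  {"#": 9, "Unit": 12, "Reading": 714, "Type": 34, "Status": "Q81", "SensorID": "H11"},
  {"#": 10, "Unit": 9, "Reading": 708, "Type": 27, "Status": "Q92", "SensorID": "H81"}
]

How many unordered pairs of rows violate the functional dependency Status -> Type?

Status=Q92: all 4 rows agree on Type — 0 pairs.
Status=Q95: violating pairs (2,3), (2,5), (3,5) — 3 pairs.
Status=Q81: violating pairs (4,6), (6,9) — 2 pairs.

5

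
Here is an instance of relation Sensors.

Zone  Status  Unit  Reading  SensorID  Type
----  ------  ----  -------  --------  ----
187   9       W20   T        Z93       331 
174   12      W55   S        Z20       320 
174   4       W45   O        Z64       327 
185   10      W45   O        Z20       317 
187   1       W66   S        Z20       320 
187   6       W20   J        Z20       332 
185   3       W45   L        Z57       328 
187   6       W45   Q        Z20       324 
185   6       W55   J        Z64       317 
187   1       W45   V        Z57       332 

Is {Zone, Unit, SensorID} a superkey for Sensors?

Yes

All 10 rows have distinct {Zone, Unit, SensorID} values, so {Zone, Unit, SensorID} → (all attributes) holds and {Zone, Unit, SensorID} is a superkey.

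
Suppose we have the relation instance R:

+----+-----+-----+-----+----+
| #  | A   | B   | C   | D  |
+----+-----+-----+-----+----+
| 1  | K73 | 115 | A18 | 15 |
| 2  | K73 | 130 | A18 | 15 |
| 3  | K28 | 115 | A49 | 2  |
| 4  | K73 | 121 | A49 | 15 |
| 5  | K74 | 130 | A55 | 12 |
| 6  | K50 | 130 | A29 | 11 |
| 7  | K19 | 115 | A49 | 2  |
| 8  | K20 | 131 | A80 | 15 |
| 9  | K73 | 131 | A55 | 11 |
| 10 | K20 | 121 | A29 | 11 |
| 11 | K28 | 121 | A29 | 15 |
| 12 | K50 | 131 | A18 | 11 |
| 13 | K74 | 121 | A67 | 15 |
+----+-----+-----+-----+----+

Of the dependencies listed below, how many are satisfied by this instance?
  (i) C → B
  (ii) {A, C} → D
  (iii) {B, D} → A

1

(i) C → B: C=A18: rows 1, 2, 12 → B takes values {115, 130, 131} — violation; C=A49: rows 3, 4, 7 → B takes values {115, 121} — violation; C=A55: rows 5, 9 → B takes values {130, 131} — violation; C=A29: rows 6, 10, 11 → B takes values {130, 121} — violation — fails.
(ii) {A, C} → D: every LHS value maps to a single RHS value — holds.
(iii) {B, D} → A: (B=115, D=2): rows 3, 7 → A takes values {K28, K19} — violation; (B=121, D=15): rows 4, 11, 13 → A takes values {K73, K28, K74} — violation; (B=131, D=11): rows 9, 12 → A takes values {K73, K50} — violation — fails.
1 of the 3 dependencies holds.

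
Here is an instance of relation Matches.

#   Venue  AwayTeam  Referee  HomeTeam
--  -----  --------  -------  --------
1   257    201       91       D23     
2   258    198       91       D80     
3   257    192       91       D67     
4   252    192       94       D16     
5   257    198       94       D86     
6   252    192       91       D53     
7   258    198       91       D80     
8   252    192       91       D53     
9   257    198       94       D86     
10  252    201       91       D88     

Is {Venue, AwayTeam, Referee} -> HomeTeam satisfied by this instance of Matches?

Yes

(Venue=257, AwayTeam=201, Referee=91): row 1 → HomeTeam = D23 ✓
(Venue=258, AwayTeam=198, Referee=91): rows 2, 7 → HomeTeam = D80, D80 ✓
(Venue=257, AwayTeam=192, Referee=91): row 3 → HomeTeam = D67 ✓
(Venue=252, AwayTeam=192, Referee=94): row 4 → HomeTeam = D16 ✓
(Venue=257, AwayTeam=198, Referee=94): rows 5, 9 → HomeTeam = D86, D86 ✓
(Venue=252, AwayTeam=192, Referee=91): rows 6, 8 → HomeTeam = D53, D53 ✓
(Venue=252, AwayTeam=201, Referee=91): row 10 → HomeTeam = D88 ✓
Every {Venue, AwayTeam, Referee} value is associated with a single HomeTeam value, so {Venue, AwayTeam, Referee} -> HomeTeam holds.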